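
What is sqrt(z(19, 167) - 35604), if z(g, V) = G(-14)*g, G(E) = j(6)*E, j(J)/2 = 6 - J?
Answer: 6*I*sqrt(989) ≈ 188.69*I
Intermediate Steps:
j(J) = 12 - 2*J (j(J) = 2*(6 - J) = 12 - 2*J)
G(E) = 0 (G(E) = (12 - 2*6)*E = (12 - 12)*E = 0*E = 0)
z(g, V) = 0 (z(g, V) = 0*g = 0)
sqrt(z(19, 167) - 35604) = sqrt(0 - 35604) = sqrt(-35604) = 6*I*sqrt(989)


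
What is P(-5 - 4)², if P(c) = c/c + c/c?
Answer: 4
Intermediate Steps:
P(c) = 2 (P(c) = 1 + 1 = 2)
P(-5 - 4)² = 2² = 4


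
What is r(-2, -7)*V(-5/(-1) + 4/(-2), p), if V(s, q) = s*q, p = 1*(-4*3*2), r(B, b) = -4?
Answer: 288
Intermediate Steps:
p = -24 (p = 1*(-12*2) = 1*(-24) = -24)
V(s, q) = q*s
r(-2, -7)*V(-5/(-1) + 4/(-2), p) = -(-96)*(-5/(-1) + 4/(-2)) = -(-96)*(-5*(-1) + 4*(-1/2)) = -(-96)*(5 - 2) = -(-96)*3 = -4*(-72) = 288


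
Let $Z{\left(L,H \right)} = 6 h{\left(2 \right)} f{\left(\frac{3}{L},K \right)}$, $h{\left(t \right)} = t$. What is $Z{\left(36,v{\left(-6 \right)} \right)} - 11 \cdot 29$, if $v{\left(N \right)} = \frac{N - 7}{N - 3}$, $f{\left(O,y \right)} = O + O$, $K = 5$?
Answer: $-317$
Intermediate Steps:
$f{\left(O,y \right)} = 2 O$
$v{\left(N \right)} = \frac{-7 + N}{-3 + N}$
$Z{\left(L,H \right)} = \frac{72}{L}$ ($Z{\left(L,H \right)} = 6 \cdot 2 \cdot 2 \frac{3}{L} = 12 \frac{6}{L} = \frac{72}{L}$)
$Z{\left(36,v{\left(-6 \right)} \right)} - 11 \cdot 29 = \frac{72}{36} - 11 \cdot 29 = 72 \cdot \frac{1}{36} - 319 = 2 - 319 = -317$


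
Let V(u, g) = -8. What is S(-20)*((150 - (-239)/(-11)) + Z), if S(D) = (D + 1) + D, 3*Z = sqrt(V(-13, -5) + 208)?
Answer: -55029/11 - 130*sqrt(2) ≈ -5186.5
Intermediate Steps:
Z = 10*sqrt(2)/3 (Z = sqrt(-8 + 208)/3 = sqrt(200)/3 = (10*sqrt(2))/3 = 10*sqrt(2)/3 ≈ 4.7140)
S(D) = 1 + 2*D (S(D) = (1 + D) + D = 1 + 2*D)
S(-20)*((150 - (-239)/(-11)) + Z) = (1 + 2*(-20))*((150 - (-239)/(-11)) + 10*sqrt(2)/3) = (1 - 40)*((150 - (-239)*(-1)/11) + 10*sqrt(2)/3) = -39*((150 - 1*239/11) + 10*sqrt(2)/3) = -39*((150 - 239/11) + 10*sqrt(2)/3) = -39*(1411/11 + 10*sqrt(2)/3) = -55029/11 - 130*sqrt(2)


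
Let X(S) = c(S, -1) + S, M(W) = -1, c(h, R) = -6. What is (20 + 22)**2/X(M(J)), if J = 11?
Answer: -252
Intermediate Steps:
X(S) = -6 + S
(20 + 22)**2/X(M(J)) = (20 + 22)**2/(-6 - 1) = 42**2/(-7) = 1764*(-1/7) = -252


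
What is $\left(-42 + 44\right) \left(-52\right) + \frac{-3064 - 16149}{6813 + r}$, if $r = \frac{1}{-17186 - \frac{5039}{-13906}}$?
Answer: $- \frac{173923808692681}{1628194414895} \approx -106.82$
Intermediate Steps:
$r = - \frac{13906}{238983477}$ ($r = \frac{1}{-17186 - - \frac{5039}{13906}} = \frac{1}{-17186 + \frac{5039}{13906}} = \frac{1}{- \frac{238983477}{13906}} = - \frac{13906}{238983477} \approx -5.8188 \cdot 10^{-5}$)
$\left(-42 + 44\right) \left(-52\right) + \frac{-3064 - 16149}{6813 + r} = \left(-42 + 44\right) \left(-52\right) + \frac{-3064 - 16149}{6813 - \frac{13906}{238983477}} = 2 \left(-52\right) - \frac{19213}{\frac{1628194414895}{238983477}} = -104 - \frac{4591589543601}{1628194414895} = - \frac{173923808692681}{1628194414895}$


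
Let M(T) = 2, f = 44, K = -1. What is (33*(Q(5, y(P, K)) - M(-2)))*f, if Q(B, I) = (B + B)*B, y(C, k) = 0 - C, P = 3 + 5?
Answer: 69696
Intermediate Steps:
P = 8
y(C, k) = -C
Q(B, I) = 2*B² (Q(B, I) = (2*B)*B = 2*B²)
(33*(Q(5, y(P, K)) - M(-2)))*f = (33*(2*5² - 1*2))*44 = (33*(2*25 - 2))*44 = (33*(50 - 2))*44 = (33*48)*44 = 1584*44 = 69696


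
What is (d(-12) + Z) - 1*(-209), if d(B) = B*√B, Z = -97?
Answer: 112 - 24*I*√3 ≈ 112.0 - 41.569*I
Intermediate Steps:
d(B) = B^(3/2)
(d(-12) + Z) - 1*(-209) = ((-12)^(3/2) - 97) - 1*(-209) = (-24*I*√3 - 97) + 209 = (-97 - 24*I*√3) + 209 = 112 - 24*I*√3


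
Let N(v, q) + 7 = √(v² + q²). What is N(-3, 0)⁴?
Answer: 256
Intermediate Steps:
N(v, q) = -7 + √(q² + v²) (N(v, q) = -7 + √(v² + q²) = -7 + √(q² + v²))
N(-3, 0)⁴ = (-7 + √(0² + (-3)²))⁴ = (-7 + √(0 + 9))⁴ = (-7 + √9)⁴ = (-7 + 3)⁴ = (-4)⁴ = 256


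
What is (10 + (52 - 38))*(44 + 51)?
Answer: 2280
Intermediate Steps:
(10 + (52 - 38))*(44 + 51) = (10 + 14)*95 = 24*95 = 2280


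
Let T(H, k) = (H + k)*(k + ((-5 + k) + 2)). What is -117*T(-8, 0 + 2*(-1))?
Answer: -8190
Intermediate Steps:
T(H, k) = (-3 + 2*k)*(H + k) (T(H, k) = (H + k)*(k + (-3 + k)) = (H + k)*(-3 + 2*k) = (-3 + 2*k)*(H + k))
-117*T(-8, 0 + 2*(-1)) = -117*(-3*(-8) - 3*(0 + 2*(-1)) + 2*(0 + 2*(-1))**2 + 2*(-8)*(0 + 2*(-1))) = -117*(24 - 3*(0 - 2) + 2*(0 - 2)**2 + 2*(-8)*(0 - 2)) = -117*(24 - 3*(-2) + 2*(-2)**2 + 2*(-8)*(-2)) = -117*(24 + 6 + 2*4 + 32) = -117*(24 + 6 + 8 + 32) = -117*70 = -8190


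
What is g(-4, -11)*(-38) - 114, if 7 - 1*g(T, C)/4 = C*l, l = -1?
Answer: 494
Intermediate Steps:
g(T, C) = 28 + 4*C (g(T, C) = 28 - 4*C*(-1) = 28 - (-4)*C = 28 + 4*C)
g(-4, -11)*(-38) - 114 = (28 + 4*(-11))*(-38) - 114 = (28 - 44)*(-38) - 114 = -16*(-38) - 114 = 608 - 114 = 494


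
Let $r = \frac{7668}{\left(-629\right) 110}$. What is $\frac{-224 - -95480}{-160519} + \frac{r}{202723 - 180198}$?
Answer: $- \frac{74229079662846}{125084811982625} \approx -0.59343$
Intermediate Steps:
$r = - \frac{3834}{34595}$ ($r = \frac{7668}{-69190} = 7668 \left(- \frac{1}{69190}\right) = - \frac{3834}{34595} \approx -0.11083$)
$\frac{-224 - -95480}{-160519} + \frac{r}{202723 - 180198} = \frac{-224 - -95480}{-160519} - \frac{3834}{34595 \left(202723 - 180198\right)} = \left(-224 + 95480\right) \left(- \frac{1}{160519}\right) - \frac{3834}{34595 \cdot 22525} = 95256 \left(- \frac{1}{160519}\right) - \frac{3834}{779252375} = - \frac{95256}{160519} - \frac{3834}{779252375} = - \frac{74229079662846}{125084811982625}$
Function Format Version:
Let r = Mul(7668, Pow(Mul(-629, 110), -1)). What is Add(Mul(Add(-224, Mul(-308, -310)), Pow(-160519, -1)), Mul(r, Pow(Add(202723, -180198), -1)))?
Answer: Rational(-74229079662846, 125084811982625) ≈ -0.59343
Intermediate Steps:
r = Rational(-3834, 34595) (r = Mul(7668, Pow(-69190, -1)) = Mul(7668, Rational(-1, 69190)) = Rational(-3834, 34595) ≈ -0.11083)
Add(Mul(Add(-224, Mul(-308, -310)), Pow(-160519, -1)), Mul(r, Pow(Add(202723, -180198), -1))) = Add(Mul(Add(-224, Mul(-308, -310)), Pow(-160519, -1)), Mul(Rational(-3834, 34595), Pow(Add(202723, -180198), -1))) = Add(Mul(Add(-224, 95480), Rational(-1, 160519)), Mul(Rational(-3834, 34595), Pow(22525, -1))) = Add(Mul(95256, Rational(-1, 160519)), Mul(Rational(-3834, 34595), Rational(1, 22525))) = Add(Rational(-95256, 160519), Rational(-3834, 779252375)) = Rational(-74229079662846, 125084811982625)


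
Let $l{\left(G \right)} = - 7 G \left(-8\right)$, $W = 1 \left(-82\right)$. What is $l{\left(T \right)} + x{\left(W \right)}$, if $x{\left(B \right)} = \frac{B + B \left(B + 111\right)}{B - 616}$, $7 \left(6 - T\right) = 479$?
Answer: $- \frac{1218874}{349} \approx -3492.5$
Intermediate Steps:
$T = - \frac{437}{7}$ ($T = 6 - \frac{479}{7} = - \frac{437}{7} \approx -62.429$)
$W = -82$
$l{\left(G \right)} = 56 G$
$x{\left(B \right)} = \frac{B + B \left(111 + B\right)}{-616 + B}$
$l{\left(T \right)} + x{\left(W \right)} = 56 \left(- \frac{437}{7}\right) - \frac{82 \left(112 - 82\right)}{-616 - 82} = -3496 - 82 \frac{1}{-698} \cdot 30 = -3496 - \left(- \frac{41}{349}\right) 30 = -3496 + \frac{1230}{349} = - \frac{1218874}{349}$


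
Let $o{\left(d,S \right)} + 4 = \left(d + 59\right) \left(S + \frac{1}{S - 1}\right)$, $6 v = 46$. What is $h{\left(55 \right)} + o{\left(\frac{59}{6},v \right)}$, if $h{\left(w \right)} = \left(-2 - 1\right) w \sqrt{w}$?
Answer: $\frac{192257}{360} - 165 \sqrt{55} \approx -689.63$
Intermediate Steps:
$v = \frac{23}{3}$ ($v = \frac{1}{6} \cdot 46 = \frac{23}{3} \approx 7.6667$)
$h{\left(w \right)} = - 3 w^{\frac{3}{2}}$ ($h{\left(w \right)} = - 3 w \sqrt{w} = - 3 w^{\frac{3}{2}}$)
$o{\left(d,S \right)} = -4 + \left(59 + d\right) \left(S + \frac{1}{-1 + S}\right)$ ($o{\left(d,S \right)} = -4 + \left(d + 59\right) \left(S + \frac{1}{S - 1}\right) = -4 + \left(59 + d\right) \left(S + \frac{1}{-1 + S}\right)$)
$h{\left(55 \right)} + o{\left(\frac{59}{6},v \right)} = - 3 \cdot 55^{\frac{3}{2}} + \frac{63 + \frac{59}{6} - 483 + 59 \left(\frac{23}{3}\right)^{2} + \frac{59}{6} \left(\frac{23}{3}\right)^{2} - \frac{23 \cdot \frac{59}{6}}{3}}{-1 + \frac{23}{3}} = - 3 \cdot 55 \sqrt{55} + \frac{63 + 59 \cdot \frac{1}{6} - 483 + 59 \cdot \frac{529}{9} + 59 \cdot \frac{1}{6} \cdot \frac{529}{9} - \frac{23 \cdot 59 \cdot \frac{1}{6}}{3}}{\frac{20}{3}} = - 165 \sqrt{55} + \frac{3 \left(63 + \frac{59}{6} - 483 + \frac{31211}{9} + \frac{59}{6} \cdot \frac{529}{9} - \frac{23}{3} \cdot \frac{59}{6}\right)}{20} = - 165 \sqrt{55} + \frac{3 \left(63 + \frac{59}{6} - 483 + \frac{31211}{9} + \frac{31211}{54} - \frac{1357}{18}\right)}{20} = - 165 \sqrt{55} + \frac{3}{20} \cdot \frac{192257}{54} = - 165 \sqrt{55} + \frac{192257}{360} = \frac{192257}{360} - 165 \sqrt{55}$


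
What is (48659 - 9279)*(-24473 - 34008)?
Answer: -2302981780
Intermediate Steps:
(48659 - 9279)*(-24473 - 34008) = 39380*(-58481) = -2302981780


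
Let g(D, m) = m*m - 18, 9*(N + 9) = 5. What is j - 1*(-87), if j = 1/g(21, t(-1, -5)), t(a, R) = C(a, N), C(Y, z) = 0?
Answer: 1565/18 ≈ 86.944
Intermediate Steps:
N = -76/9 (N = -9 + (⅑)*5 = -9 + 5/9 = -76/9 ≈ -8.4444)
t(a, R) = 0
g(D, m) = -18 + m² (g(D, m) = m² - 18 = -18 + m²)
j = -1/18 (j = 1/(-18 + 0²) = 1/(-18 + 0) = 1/(-18) = -1/18 ≈ -0.055556)
j - 1*(-87) = -1/18 - 1*(-87) = -1/18 + 87 = 1565/18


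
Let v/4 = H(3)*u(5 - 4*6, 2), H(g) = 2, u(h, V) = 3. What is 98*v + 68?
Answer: 2420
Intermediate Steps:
v = 24 (v = 4*(2*3) = 4*6 = 24)
98*v + 68 = 98*24 + 68 = 2352 + 68 = 2420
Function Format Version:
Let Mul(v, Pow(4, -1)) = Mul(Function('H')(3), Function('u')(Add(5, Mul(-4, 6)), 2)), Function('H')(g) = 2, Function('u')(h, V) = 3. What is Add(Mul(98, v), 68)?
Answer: 2420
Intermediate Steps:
v = 24 (v = Mul(4, Mul(2, 3)) = Mul(4, 6) = 24)
Add(Mul(98, v), 68) = Add(Mul(98, 24), 68) = Add(2352, 68) = 2420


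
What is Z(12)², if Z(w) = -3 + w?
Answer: 81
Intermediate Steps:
Z(12)² = (-3 + 12)² = 9² = 81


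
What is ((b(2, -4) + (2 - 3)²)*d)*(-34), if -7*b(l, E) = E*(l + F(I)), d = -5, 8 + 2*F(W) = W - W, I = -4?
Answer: -170/7 ≈ -24.286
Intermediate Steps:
F(W) = -4 (F(W) = -4 + (W - W)/2 = -4 + (½)*0 = -4 + 0 = -4)
b(l, E) = -E*(-4 + l)/7 (b(l, E) = -E*(l - 4)/7 = -E*(-4 + l)/7)
((b(2, -4) + (2 - 3)²)*d)*(-34) = (((⅐)*(-4)*(4 - 1*2) + (2 - 3)²)*(-5))*(-34) = (((⅐)*(-4)*(4 - 2) + (-1)²)*(-5))*(-34) = (((⅐)*(-4)*2 + 1)*(-5))*(-34) = ((-8/7 + 1)*(-5))*(-34) = -⅐*(-5)*(-34) = (5/7)*(-34) = -170/7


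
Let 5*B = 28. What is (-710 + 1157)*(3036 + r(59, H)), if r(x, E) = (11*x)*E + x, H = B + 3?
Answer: 19391754/5 ≈ 3.8784e+6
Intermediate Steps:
B = 28/5 (B = (1/5)*28 = 28/5 ≈ 5.6000)
H = 43/5 (H = 28/5 + 3 = 43/5 ≈ 8.6000)
r(x, E) = x + 11*E*x (r(x, E) = 11*E*x + x = x + 11*E*x)
(-710 + 1157)*(3036 + r(59, H)) = (-710 + 1157)*(3036 + 59*(1 + 11*(43/5))) = 447*(3036 + 59*(1 + 473/5)) = 447*(3036 + 59*(478/5)) = 447*(3036 + 28202/5) = 447*(43382/5) = 19391754/5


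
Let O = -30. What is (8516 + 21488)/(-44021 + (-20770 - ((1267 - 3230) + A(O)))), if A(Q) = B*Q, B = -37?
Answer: -15002/31969 ≈ -0.46927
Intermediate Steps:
A(Q) = -37*Q
(8516 + 21488)/(-44021 + (-20770 - ((1267 - 3230) + A(O)))) = (8516 + 21488)/(-44021 + (-20770 - ((1267 - 3230) - 37*(-30)))) = 30004/(-44021 + (-20770 - (-1963 + 1110))) = 30004/(-44021 + (-20770 - 1*(-853))) = 30004/(-44021 + (-20770 + 853)) = 30004/(-44021 - 19917) = 30004/(-63938) = 30004*(-1/63938) = -15002/31969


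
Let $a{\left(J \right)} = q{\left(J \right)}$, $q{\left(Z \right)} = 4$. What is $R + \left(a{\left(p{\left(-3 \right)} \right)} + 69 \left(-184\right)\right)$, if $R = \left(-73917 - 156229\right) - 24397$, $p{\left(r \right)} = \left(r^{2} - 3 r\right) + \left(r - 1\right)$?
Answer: $-267235$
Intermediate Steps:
$p{\left(r \right)} = -1 + r^{2} - 2 r$ ($p{\left(r \right)} = \left(r^{2} - 3 r\right) + \left(-1 + r\right) = -1 + r^{2} - 2 r$)
$a{\left(J \right)} = 4$
$R = -254543$ ($R = -230146 - 24397 = -254543$)
$R + \left(a{\left(p{\left(-3 \right)} \right)} + 69 \left(-184\right)\right) = -254543 + \left(4 + 69 \left(-184\right)\right) = -254543 + \left(4 - 12696\right) = -254543 - 12692 = -267235$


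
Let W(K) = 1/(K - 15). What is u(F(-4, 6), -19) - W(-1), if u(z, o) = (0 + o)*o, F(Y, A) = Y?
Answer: 5777/16 ≈ 361.06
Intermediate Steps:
W(K) = 1/(-15 + K)
u(z, o) = o² (u(z, o) = o*o = o²)
u(F(-4, 6), -19) - W(-1) = (-19)² - 1/(-15 - 1) = 361 - 1/(-16) = 361 - 1*(-1/16) = 361 + 1/16 = 5777/16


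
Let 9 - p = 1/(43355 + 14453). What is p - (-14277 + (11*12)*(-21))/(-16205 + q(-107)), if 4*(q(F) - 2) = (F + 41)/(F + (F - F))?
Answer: 531026889717/66814659824 ≈ 7.9478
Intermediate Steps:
q(F) = 2 + (41 + F)/(4*F) (q(F) = 2 + ((F + 41)/(F + (F - F)))/4 = 2 + ((41 + F)/(F + 0))/4 = 2 + ((41 + F)/F)/4 = 2 + (41 + F)/(4*F))
p = 520271/57808 (p = 9 - 1/(43355 + 14453) = 9 - 1/57808 = 520271/57808 ≈ 9.0000)
p - (-14277 + (11*12)*(-21))/(-16205 + q(-107)) = 520271/57808 - (-14277 + (11*12)*(-21))/(-16205 + (¼)*(41 + 9*(-107))/(-107)) = 520271/57808 - (-14277 + 132*(-21))/(-16205 + (¼)*(-1/107)*(41 - 963)) = 520271/57808 - (-14277 - 2772)/(-16205 + (¼)*(-1/107)*(-922)) = 520271/57808 - (-17049)/(-16205 + 461/214) = 520271/57808 - (-17049)/(-3467409/214) = 520271/57808 - (-17049)*(-214)/3467409 = 520271/57808 - 1*1216162/1155803 = 520271/57808 - 1216162/1155803 = 531026889717/66814659824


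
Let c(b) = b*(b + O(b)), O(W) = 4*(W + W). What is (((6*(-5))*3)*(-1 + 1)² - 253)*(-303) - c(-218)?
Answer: -351057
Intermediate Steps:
O(W) = 8*W (O(W) = 4*(2*W) = 8*W)
c(b) = 9*b² (c(b) = b*(b + 8*b) = b*(9*b) = 9*b²)
(((6*(-5))*3)*(-1 + 1)² - 253)*(-303) - c(-218) = (((6*(-5))*3)*(-1 + 1)² - 253)*(-303) - 9*(-218)² = (-30*3*0² - 253)*(-303) - 9*47524 = (-90*0 - 253)*(-303) - 1*427716 = (0 - 253)*(-303) - 427716 = -253*(-303) - 427716 = 76659 - 427716 = -351057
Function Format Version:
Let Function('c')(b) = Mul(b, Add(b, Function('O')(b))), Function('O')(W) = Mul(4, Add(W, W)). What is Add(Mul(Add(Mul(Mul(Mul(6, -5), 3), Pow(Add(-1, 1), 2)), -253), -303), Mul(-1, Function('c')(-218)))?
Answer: -351057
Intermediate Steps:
Function('O')(W) = Mul(8, W) (Function('O')(W) = Mul(4, Mul(2, W)) = Mul(8, W))
Function('c')(b) = Mul(9, Pow(b, 2)) (Function('c')(b) = Mul(b, Add(b, Mul(8, b))) = Mul(b, Mul(9, b)) = Mul(9, Pow(b, 2)))
Add(Mul(Add(Mul(Mul(Mul(6, -5), 3), Pow(Add(-1, 1), 2)), -253), -303), Mul(-1, Function('c')(-218))) = Add(Mul(Add(Mul(Mul(Mul(6, -5), 3), Pow(Add(-1, 1), 2)), -253), -303), Mul(-1, Mul(9, Pow(-218, 2)))) = Add(Mul(Add(Mul(Mul(-30, 3), Pow(0, 2)), -253), -303), Mul(-1, Mul(9, 47524))) = Add(Mul(Add(Mul(-90, 0), -253), -303), Mul(-1, 427716)) = Add(Mul(Add(0, -253), -303), -427716) = Add(Mul(-253, -303), -427716) = Add(76659, -427716) = -351057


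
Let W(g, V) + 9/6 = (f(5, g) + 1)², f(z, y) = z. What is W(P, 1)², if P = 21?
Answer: 4761/4 ≈ 1190.3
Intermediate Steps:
W(g, V) = 69/2 (W(g, V) = -3/2 + (5 + 1)² = -3/2 + 6² = -3/2 + 36 = 69/2)
W(P, 1)² = (69/2)² = 4761/4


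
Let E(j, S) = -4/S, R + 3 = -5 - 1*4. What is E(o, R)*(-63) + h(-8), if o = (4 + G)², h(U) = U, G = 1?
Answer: -29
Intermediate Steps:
R = -12 (R = -3 + (-5 - 1*4) = -3 + (-5 - 4) = -3 - 9 = -12)
o = 25 (o = (4 + 1)² = 5² = 25)
E(o, R)*(-63) + h(-8) = -4/(-12)*(-63) - 8 = -4*(-1/12)*(-63) - 8 = (⅓)*(-63) - 8 = -21 - 8 = -29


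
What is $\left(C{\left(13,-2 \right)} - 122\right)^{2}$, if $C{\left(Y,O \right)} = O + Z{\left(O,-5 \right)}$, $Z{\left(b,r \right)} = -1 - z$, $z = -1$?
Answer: $15376$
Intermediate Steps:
$Z{\left(b,r \right)} = 0$ ($Z{\left(b,r \right)} = -1 - -1 = -1 + 1 = 0$)
$C{\left(Y,O \right)} = O$ ($C{\left(Y,O \right)} = O + 0 = O$)
$\left(C{\left(13,-2 \right)} - 122\right)^{2} = \left(-2 - 122\right)^{2} = \left(-124\right)^{2} = 15376$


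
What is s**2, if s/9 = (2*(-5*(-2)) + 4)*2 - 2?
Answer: 171396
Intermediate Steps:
s = 414 (s = 9*((2*(-5*(-2)) + 4)*2 - 2) = 9*((2*10 + 4)*2 - 2) = 9*((20 + 4)*2 - 2) = 9*(24*2 - 2) = 9*(48 - 2) = 9*46 = 414)
s**2 = 414**2 = 171396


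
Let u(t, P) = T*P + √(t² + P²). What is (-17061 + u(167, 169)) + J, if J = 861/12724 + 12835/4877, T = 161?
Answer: 629901123941/62054948 + 5*√2258 ≈ 10388.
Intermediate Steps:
u(t, P) = √(P² + t²) + 161*P (u(t, P) = 161*P + √(t² + P²) = 161*P + √(P² + t²) = √(P² + t²) + 161*P)
J = 167511637/62054948 (J = 861*(1/12724) + 12835*(1/4877) = 861/12724 + 12835/4877 = 167511637/62054948 ≈ 2.6994)
(-17061 + u(167, 169)) + J = (-17061 + (√(169² + 167²) + 161*169)) + 167511637/62054948 = (-17061 + (√(28561 + 27889) + 27209)) + 167511637/62054948 = (-17061 + (√56450 + 27209)) + 167511637/62054948 = (-17061 + (5*√2258 + 27209)) + 167511637/62054948 = (-17061 + (27209 + 5*√2258)) + 167511637/62054948 = (10148 + 5*√2258) + 167511637/62054948 = 629901123941/62054948 + 5*√2258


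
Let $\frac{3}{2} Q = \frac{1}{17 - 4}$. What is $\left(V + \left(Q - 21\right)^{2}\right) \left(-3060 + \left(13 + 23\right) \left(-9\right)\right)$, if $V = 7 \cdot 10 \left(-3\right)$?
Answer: $- \frac{130877704}{169} \approx -7.7442 \cdot 10^{5}$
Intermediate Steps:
$Q = \frac{2}{39}$ ($Q = \frac{2}{3 \left(17 - 4\right)} = \frac{2}{3 \cdot 13} = \frac{2}{3} \cdot \frac{1}{13} = \frac{2}{39} \approx 0.051282$)
$V = -210$ ($V = 70 \left(-3\right) = -210$)
$\left(V + \left(Q - 21\right)^{2}\right) \left(-3060 + \left(13 + 23\right) \left(-9\right)\right) = \left(-210 + \left(\frac{2}{39} - 21\right)^{2}\right) \left(-3060 + \left(13 + 23\right) \left(-9\right)\right) = \left(-210 + \left(- \frac{817}{39}\right)^{2}\right) \left(-3060 + 36 \left(-9\right)\right) = \left(-210 + \frac{667489}{1521}\right) \left(-3060 - 324\right) = \frac{348079}{1521} \left(-3384\right) = - \frac{130877704}{169}$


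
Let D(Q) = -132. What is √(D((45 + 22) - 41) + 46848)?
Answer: 2*√11679 ≈ 216.14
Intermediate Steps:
√(D((45 + 22) - 41) + 46848) = √(-132 + 46848) = √46716 = 2*√11679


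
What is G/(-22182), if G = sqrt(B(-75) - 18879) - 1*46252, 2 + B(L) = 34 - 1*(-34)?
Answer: 23126/11091 - I*sqrt(18813)/22182 ≈ 2.0851 - 0.0061834*I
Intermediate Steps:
B(L) = 66 (B(L) = -2 + (34 - 1*(-34)) = -2 + (34 + 34) = -2 + 68 = 66)
G = -46252 + I*sqrt(18813) (G = sqrt(66 - 18879) - 1*46252 = sqrt(-18813) - 46252 = I*sqrt(18813) - 46252 = -46252 + I*sqrt(18813) ≈ -46252.0 + 137.16*I)
G/(-22182) = (-46252 + I*sqrt(18813))/(-22182) = (-46252 + I*sqrt(18813))*(-1/22182) = 23126/11091 - I*sqrt(18813)/22182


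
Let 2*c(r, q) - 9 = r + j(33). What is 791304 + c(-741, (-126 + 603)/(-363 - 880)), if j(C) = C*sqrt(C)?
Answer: 790938 + 33*sqrt(33)/2 ≈ 7.9103e+5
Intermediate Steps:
j(C) = C**(3/2)
c(r, q) = 9/2 + r/2 + 33*sqrt(33)/2 (c(r, q) = 9/2 + (r + 33**(3/2))/2 = 9/2 + (r + 33*sqrt(33))/2 = 9/2 + (r/2 + 33*sqrt(33)/2) = 9/2 + r/2 + 33*sqrt(33)/2)
791304 + c(-741, (-126 + 603)/(-363 - 880)) = 791304 + (9/2 + (1/2)*(-741) + 33*sqrt(33)/2) = 791304 + (9/2 - 741/2 + 33*sqrt(33)/2) = 791304 + (-366 + 33*sqrt(33)/2) = 790938 + 33*sqrt(33)/2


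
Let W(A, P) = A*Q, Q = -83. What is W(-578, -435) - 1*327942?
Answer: -279968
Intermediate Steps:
W(A, P) = -83*A (W(A, P) = A*(-83) = -83*A)
W(-578, -435) - 1*327942 = -83*(-578) - 1*327942 = 47974 - 327942 = -279968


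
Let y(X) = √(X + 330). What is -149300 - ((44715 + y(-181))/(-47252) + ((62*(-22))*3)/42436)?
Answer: -74843039952169/501296468 + √149/47252 ≈ -1.4930e+5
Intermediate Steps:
y(X) = √(330 + X)
-149300 - ((44715 + y(-181))/(-47252) + ((62*(-22))*3)/42436) = -149300 - ((44715 + √(330 - 181))/(-47252) + ((62*(-22))*3)/42436) = -149300 - ((44715 + √149)*(-1/47252) - 1364*3*(1/42436)) = -149300 - ((-44715/47252 - √149/47252) - 4092*1/42436) = -149300 - ((-44715/47252 - √149/47252) - 1023/10609) = -149300 - (-522720231/501296468 - √149/47252) = -149300 + (522720231/501296468 + √149/47252) = -74843039952169/501296468 + √149/47252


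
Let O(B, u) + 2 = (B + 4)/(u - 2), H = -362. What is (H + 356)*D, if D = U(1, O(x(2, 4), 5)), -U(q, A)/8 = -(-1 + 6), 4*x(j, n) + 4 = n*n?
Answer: -240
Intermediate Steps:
x(j, n) = -1 + n²/4 (x(j, n) = -1 + (n*n)/4 = -1 + n²/4)
O(B, u) = -2 + (4 + B)/(-2 + u) (O(B, u) = -2 + (B + 4)/(u - 2) = -2 + (4 + B)/(-2 + u))
U(q, A) = 40 (U(q, A) = -(-8)*(-1 + 6) = -(-8)*5 = -8*(-5) = 40)
D = 40
(H + 356)*D = (-362 + 356)*40 = -6*40 = -240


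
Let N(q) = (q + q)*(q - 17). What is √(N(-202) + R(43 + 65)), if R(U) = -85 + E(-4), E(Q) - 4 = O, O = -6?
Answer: 3*√9821 ≈ 297.30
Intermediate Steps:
E(Q) = -2 (E(Q) = 4 - 6 = -2)
R(U) = -87 (R(U) = -85 - 2 = -87)
N(q) = 2*q*(-17 + q) (N(q) = (2*q)*(-17 + q) = 2*q*(-17 + q))
√(N(-202) + R(43 + 65)) = √(2*(-202)*(-17 - 202) - 87) = √(2*(-202)*(-219) - 87) = √(88476 - 87) = √88389 = 3*√9821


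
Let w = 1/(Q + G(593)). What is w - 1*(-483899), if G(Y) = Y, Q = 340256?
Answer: 164936490252/340849 ≈ 4.8390e+5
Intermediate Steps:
w = 1/340849 (w = 1/(340256 + 593) = 1/340849 ≈ 2.9339e-6)
w - 1*(-483899) = 1/340849 - 1*(-483899) = 1/340849 + 483899 = 164936490252/340849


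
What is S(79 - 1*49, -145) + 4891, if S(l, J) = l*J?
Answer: 541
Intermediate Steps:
S(l, J) = J*l
S(79 - 1*49, -145) + 4891 = -145*(79 - 1*49) + 4891 = -145*(79 - 49) + 4891 = -145*30 + 4891 = -4350 + 4891 = 541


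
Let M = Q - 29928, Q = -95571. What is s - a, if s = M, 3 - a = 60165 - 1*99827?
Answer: -165164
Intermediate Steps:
M = -125499 (M = -95571 - 29928 = -125499)
a = 39665 (a = 3 - (60165 - 1*99827) = 3 - (60165 - 99827) = 3 - 1*(-39662) = 3 + 39662 = 39665)
s = -125499
s - a = -125499 - 1*39665 = -125499 - 39665 = -165164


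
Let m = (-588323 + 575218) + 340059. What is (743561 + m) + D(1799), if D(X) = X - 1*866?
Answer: 1071448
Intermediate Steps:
m = 326954 (m = -13105 + 340059 = 326954)
D(X) = -866 + X (D(X) = X - 866 = -866 + X)
(743561 + m) + D(1799) = (743561 + 326954) + (-866 + 1799) = 1070515 + 933 = 1071448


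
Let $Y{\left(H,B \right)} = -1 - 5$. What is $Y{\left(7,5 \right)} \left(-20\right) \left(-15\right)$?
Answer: $-1800$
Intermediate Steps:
$Y{\left(H,B \right)} = -6$
$Y{\left(7,5 \right)} \left(-20\right) \left(-15\right) = \left(-6\right) \left(-20\right) \left(-15\right) = 120 \left(-15\right) = -1800$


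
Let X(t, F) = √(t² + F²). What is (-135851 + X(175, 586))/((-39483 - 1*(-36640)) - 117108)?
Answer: 135851/119951 - √374021/119951 ≈ 1.1275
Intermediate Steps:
X(t, F) = √(F² + t²)
(-135851 + X(175, 586))/((-39483 - 1*(-36640)) - 117108) = (-135851 + √(586² + 175²))/((-39483 - 1*(-36640)) - 117108) = (-135851 + √(343396 + 30625))/((-39483 + 36640) - 117108) = (-135851 + √374021)/(-2843 - 117108) = (-135851 + √374021)/(-119951) = (-135851 + √374021)*(-1/119951) = 135851/119951 - √374021/119951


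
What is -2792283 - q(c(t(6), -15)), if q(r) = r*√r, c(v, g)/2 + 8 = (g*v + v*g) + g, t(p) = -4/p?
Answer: -2792283 + 6*I*√6 ≈ -2.7923e+6 + 14.697*I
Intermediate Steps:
c(v, g) = -16 + 2*g + 4*g*v (c(v, g) = -16 + 2*((g*v + v*g) + g) = -16 + 2*((g*v + g*v) + g) = -16 + 2*(2*g*v + g) = -16 + 2*(g + 2*g*v) = -16 + (2*g + 4*g*v) = -16 + 2*g + 4*g*v)
q(r) = r^(3/2)
-2792283 - q(c(t(6), -15)) = -2792283 - (-16 + 2*(-15) + 4*(-15)*(-4/6))^(3/2) = -2792283 - (-16 - 30 + 4*(-15)*(-4*⅙))^(3/2) = -2792283 - (-16 - 30 + 4*(-15)*(-⅔))^(3/2) = -2792283 - (-16 - 30 + 40)^(3/2) = -2792283 - (-6)^(3/2) = -2792283 - (-6)*I*√6 = -2792283 + 6*I*√6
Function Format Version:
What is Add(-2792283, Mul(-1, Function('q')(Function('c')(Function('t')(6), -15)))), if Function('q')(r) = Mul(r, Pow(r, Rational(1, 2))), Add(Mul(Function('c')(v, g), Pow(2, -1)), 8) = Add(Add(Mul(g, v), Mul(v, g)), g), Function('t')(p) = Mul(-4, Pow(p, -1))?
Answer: Add(-2792283, Mul(6, I, Pow(6, Rational(1, 2)))) ≈ Add(-2.7923e+6, Mul(14.697, I))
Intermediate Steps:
Function('c')(v, g) = Add(-16, Mul(2, g), Mul(4, g, v)) (Function('c')(v, g) = Add(-16, Mul(2, Add(Add(Mul(g, v), Mul(v, g)), g))) = Add(-16, Mul(2, Add(Add(Mul(g, v), Mul(g, v)), g))) = Add(-16, Mul(2, Add(Mul(2, g, v), g))) = Add(-16, Mul(2, Add(g, Mul(2, g, v)))) = Add(-16, Add(Mul(2, g), Mul(4, g, v))) = Add(-16, Mul(2, g), Mul(4, g, v)))
Function('q')(r) = Pow(r, Rational(3, 2))
Add(-2792283, Mul(-1, Function('q')(Function('c')(Function('t')(6), -15)))) = Add(-2792283, Mul(-1, Pow(Add(-16, Mul(2, -15), Mul(4, -15, Mul(-4, Pow(6, -1)))), Rational(3, 2)))) = Add(-2792283, Mul(-1, Pow(Add(-16, -30, Mul(4, -15, Mul(-4, Rational(1, 6)))), Rational(3, 2)))) = Add(-2792283, Mul(-1, Pow(Add(-16, -30, Mul(4, -15, Rational(-2, 3))), Rational(3, 2)))) = Add(-2792283, Mul(-1, Pow(Add(-16, -30, 40), Rational(3, 2)))) = Add(-2792283, Mul(-1, Pow(-6, Rational(3, 2)))) = Add(-2792283, Mul(-1, Mul(-6, I, Pow(6, Rational(1, 2))))) = Add(-2792283, Mul(6, I, Pow(6, Rational(1, 2))))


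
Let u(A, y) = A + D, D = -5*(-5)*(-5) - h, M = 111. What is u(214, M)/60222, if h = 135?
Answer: -23/30111 ≈ -0.00076384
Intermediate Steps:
D = -260 (D = -5*(-5)*(-5) - 1*135 = 25*(-5) - 135 = -125 - 135 = -260)
u(A, y) = -260 + A (u(A, y) = A - 260 = -260 + A)
u(214, M)/60222 = (-260 + 214)/60222 = -46*1/60222 = -23/30111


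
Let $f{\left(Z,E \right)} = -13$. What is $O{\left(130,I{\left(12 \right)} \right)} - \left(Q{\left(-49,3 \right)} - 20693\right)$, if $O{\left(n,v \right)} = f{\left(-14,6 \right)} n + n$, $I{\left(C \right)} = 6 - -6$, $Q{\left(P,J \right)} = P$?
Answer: $19182$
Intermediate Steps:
$I{\left(C \right)} = 12$ ($I{\left(C \right)} = 6 + 6 = 12$)
$O{\left(n,v \right)} = - 12 n$ ($O{\left(n,v \right)} = - 13 n + n = - 12 n$)
$O{\left(130,I{\left(12 \right)} \right)} - \left(Q{\left(-49,3 \right)} - 20693\right) = \left(-12\right) 130 - \left(-49 - 20693\right) = -1560 - -20742 = -1560 + 20742 = 19182$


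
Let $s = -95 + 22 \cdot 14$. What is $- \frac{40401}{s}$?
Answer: $- \frac{13467}{71} \approx -189.68$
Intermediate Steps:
$s = 213$ ($s = -95 + 308 = 213$)
$- \frac{40401}{s} = - \frac{40401}{213} = \left(-40401\right) \frac{1}{213} = - \frac{13467}{71}$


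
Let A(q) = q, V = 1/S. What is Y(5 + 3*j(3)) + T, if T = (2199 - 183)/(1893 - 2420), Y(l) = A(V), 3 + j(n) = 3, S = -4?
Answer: -8591/2108 ≈ -4.0754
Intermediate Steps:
V = -¼ (V = 1/(-4) = -¼ ≈ -0.25000)
j(n) = 0 (j(n) = -3 + 3 = 0)
Y(l) = -¼
T = -2016/527 (T = 2016/(-527) = 2016*(-1/527) = -2016/527 ≈ -3.8254)
Y(5 + 3*j(3)) + T = -¼ - 2016/527 = -8591/2108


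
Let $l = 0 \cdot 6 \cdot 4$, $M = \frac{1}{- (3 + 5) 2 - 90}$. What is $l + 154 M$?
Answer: $- \frac{77}{53} \approx -1.4528$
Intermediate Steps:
$M = - \frac{1}{106}$ ($M = \frac{1}{\left(-1\right) 8 \cdot 2 - 90} = \frac{1}{\left(-8\right) 2 - 90} = \frac{1}{-16 - 90} = \frac{1}{-106} = - \frac{1}{106} \approx -0.009434$)
$l = 0$ ($l = 0 \cdot 4 = 0$)
$l + 154 M = 0 + 154 \left(- \frac{1}{106}\right) = 0 - \frac{77}{53} = - \frac{77}{53}$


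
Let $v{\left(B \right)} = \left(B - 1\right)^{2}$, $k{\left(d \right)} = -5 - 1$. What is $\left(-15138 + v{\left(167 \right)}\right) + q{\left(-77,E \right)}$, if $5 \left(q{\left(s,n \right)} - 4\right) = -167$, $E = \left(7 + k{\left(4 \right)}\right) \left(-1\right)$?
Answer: $\frac{61943}{5} \approx 12389.0$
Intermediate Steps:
$k{\left(d \right)} = -6$
$v{\left(B \right)} = \left(-1 + B\right)^{2}$
$E = -1$ ($E = \left(7 - 6\right) \left(-1\right) = 1 \left(-1\right) = -1$)
$q{\left(s,n \right)} = - \frac{147}{5}$ ($q{\left(s,n \right)} = 4 + \frac{1}{5} \left(-167\right) = 4 - \frac{167}{5} = - \frac{147}{5}$)
$\left(-15138 + v{\left(167 \right)}\right) + q{\left(-77,E \right)} = \left(-15138 + \left(-1 + 167\right)^{2}\right) - \frac{147}{5} = \left(-15138 + 166^{2}\right) - \frac{147}{5} = \left(-15138 + 27556\right) - \frac{147}{5} = 12418 - \frac{147}{5} = \frac{61943}{5}$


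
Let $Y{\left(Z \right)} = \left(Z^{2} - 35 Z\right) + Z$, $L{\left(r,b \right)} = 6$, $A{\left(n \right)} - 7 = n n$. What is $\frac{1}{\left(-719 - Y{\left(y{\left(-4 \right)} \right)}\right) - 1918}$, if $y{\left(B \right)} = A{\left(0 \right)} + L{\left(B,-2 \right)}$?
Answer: $- \frac{1}{2364} \approx -0.00042301$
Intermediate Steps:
$A{\left(n \right)} = 7 + n^{2}$ ($A{\left(n \right)} = 7 + n n = 7 + n^{2}$)
$y{\left(B \right)} = 13$ ($y{\left(B \right)} = \left(7 + 0^{2}\right) + 6 = \left(7 + 0\right) + 6 = 7 + 6 = 13$)
$Y{\left(Z \right)} = Z^{2} - 34 Z$
$\frac{1}{\left(-719 - Y{\left(y{\left(-4 \right)} \right)}\right) - 1918} = \frac{1}{\left(-719 - 13 \left(-34 + 13\right)\right) - 1918} = \frac{1}{\left(-719 - 13 \left(-21\right)\right) - 1918} = \frac{1}{\left(-719 - -273\right) - 1918} = \frac{1}{\left(-719 + 273\right) - 1918} = \frac{1}{-446 - 1918} = \frac{1}{-2364} = - \frac{1}{2364}$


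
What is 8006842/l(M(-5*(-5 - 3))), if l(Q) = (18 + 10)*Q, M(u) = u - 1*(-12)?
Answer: 4003421/728 ≈ 5499.2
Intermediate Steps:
M(u) = 12 + u (M(u) = u + 12 = 12 + u)
l(Q) = 28*Q
8006842/l(M(-5*(-5 - 3))) = 8006842/((28*(12 - 5*(-5 - 3)))) = 8006842/((28*(12 - 5*(-8)))) = 8006842/((28*(12 + 40))) = 8006842/((28*52)) = 8006842/1456 = 8006842*(1/1456) = 4003421/728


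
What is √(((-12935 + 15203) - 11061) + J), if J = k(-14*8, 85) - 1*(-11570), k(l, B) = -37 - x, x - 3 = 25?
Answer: 2*√678 ≈ 52.077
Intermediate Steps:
x = 28 (x = 3 + 25 = 28)
k(l, B) = -65 (k(l, B) = -37 - 1*28 = -37 - 28 = -65)
J = 11505 (J = -65 - 1*(-11570) = -65 + 11570 = 11505)
√(((-12935 + 15203) - 11061) + J) = √(((-12935 + 15203) - 11061) + 11505) = √((2268 - 11061) + 11505) = √(-8793 + 11505) = √2712 = 2*√678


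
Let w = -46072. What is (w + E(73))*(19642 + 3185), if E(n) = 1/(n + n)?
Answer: -153546066597/146 ≈ -1.0517e+9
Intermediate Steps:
E(n) = 1/(2*n)
(w + E(73))*(19642 + 3185) = (-46072 + (½)/73)*(19642 + 3185) = (-46072 + (½)*(1/73))*22827 = (-46072 + 1/146)*22827 = -6726511/146*22827 = -153546066597/146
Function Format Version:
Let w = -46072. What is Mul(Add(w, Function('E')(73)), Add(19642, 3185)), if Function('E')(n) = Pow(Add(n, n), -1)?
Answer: Rational(-153546066597, 146) ≈ -1.0517e+9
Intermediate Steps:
Function('E')(n) = Mul(Rational(1, 2), Pow(n, -1)) (Function('E')(n) = Pow(Mul(2, n), -1) = Mul(Rational(1, 2), Pow(n, -1)))
Mul(Add(w, Function('E')(73)), Add(19642, 3185)) = Mul(Add(-46072, Mul(Rational(1, 2), Pow(73, -1))), Add(19642, 3185)) = Mul(Add(-46072, Mul(Rational(1, 2), Rational(1, 73))), 22827) = Mul(Add(-46072, Rational(1, 146)), 22827) = Mul(Rational(-6726511, 146), 22827) = Rational(-153546066597, 146)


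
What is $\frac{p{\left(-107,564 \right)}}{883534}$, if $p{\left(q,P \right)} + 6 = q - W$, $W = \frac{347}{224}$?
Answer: $- \frac{25659}{197911616} \approx -0.00012965$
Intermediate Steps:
$W = \frac{347}{224}$ ($W = 347 \cdot \frac{1}{224} = \frac{347}{224} \approx 1.5491$)
$p{\left(q,P \right)} = - \frac{1691}{224} + q$ ($p{\left(q,P \right)} = -6 + \left(q - \frac{347}{224}\right) = -6 + \left(- \frac{347}{224} + q\right) = - \frac{1691}{224} + q$)
$\frac{p{\left(-107,564 \right)}}{883534} = \frac{- \frac{1691}{224} - 107}{883534} = \left(- \frac{25659}{224}\right) \frac{1}{883534} = - \frac{25659}{197911616}$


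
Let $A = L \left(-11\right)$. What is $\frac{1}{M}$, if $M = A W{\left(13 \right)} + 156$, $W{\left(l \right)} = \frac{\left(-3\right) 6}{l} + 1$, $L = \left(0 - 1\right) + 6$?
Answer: $\frac{13}{2303} \approx 0.0056448$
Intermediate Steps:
$L = 5$ ($L = -1 + 6 = 5$)
$W{\left(l \right)} = 1 - \frac{18}{l}$ ($W{\left(l \right)} = - \frac{18}{l} + 1 = 1 - \frac{18}{l}$)
$A = -55$ ($A = 5 \left(-11\right) = -55$)
$M = \frac{2303}{13}$ ($M = - 55 \frac{-18 + 13}{13} + 156 = - 55 \cdot \frac{1}{13} \left(-5\right) + 156 = \left(-55\right) \left(- \frac{5}{13}\right) + 156 = \frac{275}{13} + 156 = \frac{2303}{13} \approx 177.15$)
$\frac{1}{M} = \frac{1}{\frac{2303}{13}} = \frac{13}{2303}$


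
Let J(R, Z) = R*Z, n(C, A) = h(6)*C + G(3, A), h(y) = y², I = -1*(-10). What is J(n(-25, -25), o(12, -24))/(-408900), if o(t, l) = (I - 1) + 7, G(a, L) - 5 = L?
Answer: 736/20445 ≈ 0.035999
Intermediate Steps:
I = 10
G(a, L) = 5 + L
o(t, l) = 16 (o(t, l) = (10 - 1) + 7 = 9 + 7 = 16)
n(C, A) = 5 + A + 36*C (n(C, A) = 6²*C + (5 + A) = 36*C + (5 + A) = 5 + A + 36*C)
J(n(-25, -25), o(12, -24))/(-408900) = ((5 - 25 + 36*(-25))*16)/(-408900) = ((5 - 25 - 900)*16)*(-1/408900) = -920*16*(-1/408900) = -14720*(-1/408900) = 736/20445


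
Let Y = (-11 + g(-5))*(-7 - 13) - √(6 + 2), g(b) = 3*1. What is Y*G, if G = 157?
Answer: 25120 - 314*√2 ≈ 24676.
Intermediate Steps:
g(b) = 3
Y = 160 - 2*√2 (Y = (-11 + 3)*(-7 - 13) - √(6 + 2) = -8*(-20) - √8 = 160 - 2*√2 ≈ 157.17)
Y*G = (160 - 2*√2)*157 = 25120 - 314*√2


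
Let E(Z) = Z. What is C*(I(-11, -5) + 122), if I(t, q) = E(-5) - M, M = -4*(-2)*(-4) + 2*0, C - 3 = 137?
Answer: 20860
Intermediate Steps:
C = 140 (C = 3 + 137 = 140)
M = -32 (M = 8*(-4) + 0 = -32 + 0 = -32)
I(t, q) = 27 (I(t, q) = -5 - 1*(-32) = -5 + 32 = 27)
C*(I(-11, -5) + 122) = 140*(27 + 122) = 140*149 = 20860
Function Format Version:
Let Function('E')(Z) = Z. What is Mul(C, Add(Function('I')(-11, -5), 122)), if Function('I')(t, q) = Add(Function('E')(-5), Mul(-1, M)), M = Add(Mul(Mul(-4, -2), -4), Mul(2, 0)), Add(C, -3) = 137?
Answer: 20860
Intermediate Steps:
C = 140 (C = Add(3, 137) = 140)
M = -32 (M = Add(Mul(8, -4), 0) = Add(-32, 0) = -32)
Function('I')(t, q) = 27 (Function('I')(t, q) = Add(-5, Mul(-1, -32)) = Add(-5, 32) = 27)
Mul(C, Add(Function('I')(-11, -5), 122)) = Mul(140, Add(27, 122)) = Mul(140, 149) = 20860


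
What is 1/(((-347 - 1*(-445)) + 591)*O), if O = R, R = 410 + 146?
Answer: 1/383084 ≈ 2.6104e-6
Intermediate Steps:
R = 556
O = 556
1/(((-347 - 1*(-445)) + 591)*O) = 1/(((-347 - 1*(-445)) + 591)*556) = (1/556)/((-347 + 445) + 591) = (1/556)/(98 + 591) = (1/556)/689 = (1/689)*(1/556) = 1/383084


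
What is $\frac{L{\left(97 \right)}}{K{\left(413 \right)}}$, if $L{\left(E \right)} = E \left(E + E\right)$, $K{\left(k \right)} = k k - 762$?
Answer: $\frac{18818}{169807} \approx 0.11082$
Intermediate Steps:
$K{\left(k \right)} = -762 + k^{2}$ ($K{\left(k \right)} = k^{2} - 762 = -762 + k^{2}$)
$L{\left(E \right)} = 2 E^{2}$ ($L{\left(E \right)} = E 2 E = 2 E^{2}$)
$\frac{L{\left(97 \right)}}{K{\left(413 \right)}} = \frac{2 \cdot 97^{2}}{-762 + 413^{2}} = \frac{2 \cdot 9409}{-762 + 170569} = \frac{18818}{169807}$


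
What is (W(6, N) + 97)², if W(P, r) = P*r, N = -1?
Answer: 8281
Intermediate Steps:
(W(6, N) + 97)² = (6*(-1) + 97)² = (-6 + 97)² = 91² = 8281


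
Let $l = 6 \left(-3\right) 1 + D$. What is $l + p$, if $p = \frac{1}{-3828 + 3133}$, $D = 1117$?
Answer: $\frac{763804}{695} \approx 1099.0$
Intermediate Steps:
$p = - \frac{1}{695}$ ($p = \frac{1}{-695} = - \frac{1}{695} \approx -0.0014388$)
$l = 1099$ ($l = 6 \left(-3\right) 1 + 1117 = \left(-18\right) 1 + 1117 = -18 + 1117 = 1099$)
$l + p = 1099 - \frac{1}{695} = \frac{763804}{695}$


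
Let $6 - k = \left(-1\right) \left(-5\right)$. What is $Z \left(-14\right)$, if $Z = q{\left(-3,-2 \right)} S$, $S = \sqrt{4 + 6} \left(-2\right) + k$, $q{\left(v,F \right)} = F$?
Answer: $28 - 56 \sqrt{10} \approx -149.09$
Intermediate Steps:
$k = 1$ ($k = 6 - \left(-1\right) \left(-5\right) = 6 - 5 = 1$)
$S = 1 - 2 \sqrt{10}$ ($S = \sqrt{4 + 6} \left(-2\right) + 1 = \sqrt{10} \left(-2\right) + 1 = - 2 \sqrt{10} + 1 = 1 - 2 \sqrt{10} \approx -5.3246$)
$Z = -2 + 4 \sqrt{10}$ ($Z = - 2 \left(1 - 2 \sqrt{10}\right) = -2 + 4 \sqrt{10} \approx 10.649$)
$Z \left(-14\right) = \left(-2 + 4 \sqrt{10}\right) \left(-14\right) = 28 - 56 \sqrt{10}$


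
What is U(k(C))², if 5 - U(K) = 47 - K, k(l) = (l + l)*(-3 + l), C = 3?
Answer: 1764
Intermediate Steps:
k(l) = 2*l*(-3 + l) (k(l) = (2*l)*(-3 + l) = 2*l*(-3 + l))
U(K) = -42 + K (U(K) = 5 - (47 - K) = 5 + (-47 + K) = -42 + K)
U(k(C))² = (-42 + 2*3*(-3 + 3))² = (-42 + 2*3*0)² = (-42 + 0)² = (-42)² = 1764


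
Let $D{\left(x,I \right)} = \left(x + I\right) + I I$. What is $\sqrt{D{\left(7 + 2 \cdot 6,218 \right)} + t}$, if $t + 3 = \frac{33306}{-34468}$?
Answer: $\frac{\sqrt{289476585454}}{2462} \approx 218.53$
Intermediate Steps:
$t = - \frac{9765}{2462}$ ($t = -3 + \frac{33306}{-34468} = -3 + 33306 \left(- \frac{1}{34468}\right) = -3 - \frac{2379}{2462} = - \frac{9765}{2462} \approx -3.9663$)
$D{\left(x,I \right)} = I + x + I^{2}$ ($D{\left(x,I \right)} = \left(I + x\right) + I^{2} = I + x + I^{2}$)
$\sqrt{D{\left(7 + 2 \cdot 6,218 \right)} + t} = \sqrt{\left(218 + \left(7 + 2 \cdot 6\right) + 218^{2}\right) - \frac{9765}{2462}} = \sqrt{\left(218 + \left(7 + 12\right) + 47524\right) - \frac{9765}{2462}} = \sqrt{\left(218 + 19 + 47524\right) - \frac{9765}{2462}} = \sqrt{47761 - \frac{9765}{2462}} = \sqrt{\frac{117577817}{2462}} = \frac{\sqrt{289476585454}}{2462}$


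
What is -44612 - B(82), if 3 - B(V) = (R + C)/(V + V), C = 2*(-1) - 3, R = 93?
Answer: -1829193/41 ≈ -44614.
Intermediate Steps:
C = -5 (C = -2 - 3 = -5)
B(V) = 3 - 44/V (B(V) = 3 - (93 - 5)/(V + V) = 3 - 88/(2*V) = 3 - 88*1/(2*V) = 3 - 44/V)
-44612 - B(82) = -44612 - (3 - 44/82) = -44612 - (3 - 44*1/82) = -44612 - (3 - 22/41) = -44612 - 1*101/41 = -44612 - 101/41 = -1829193/41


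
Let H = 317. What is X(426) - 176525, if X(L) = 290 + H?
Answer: -175918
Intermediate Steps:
X(L) = 607 (X(L) = 290 + 317 = 607)
X(426) - 176525 = 607 - 176525 = -175918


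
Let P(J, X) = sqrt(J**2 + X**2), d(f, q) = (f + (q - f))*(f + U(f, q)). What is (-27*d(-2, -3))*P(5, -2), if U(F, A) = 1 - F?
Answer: 81*sqrt(29) ≈ 436.20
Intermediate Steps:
d(f, q) = q (d(f, q) = (f + (q - f))*(f + (1 - f)) = q*1 = q)
(-27*d(-2, -3))*P(5, -2) = (-27*(-3))*sqrt(5**2 + (-2)**2) = 81*sqrt(25 + 4) = 81*sqrt(29)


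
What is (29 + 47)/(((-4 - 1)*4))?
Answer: -19/5 ≈ -3.8000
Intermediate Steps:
(29 + 47)/(((-4 - 1)*4)) = 76/(-5*4) = 76/(-20) = -1/20*76 = -19/5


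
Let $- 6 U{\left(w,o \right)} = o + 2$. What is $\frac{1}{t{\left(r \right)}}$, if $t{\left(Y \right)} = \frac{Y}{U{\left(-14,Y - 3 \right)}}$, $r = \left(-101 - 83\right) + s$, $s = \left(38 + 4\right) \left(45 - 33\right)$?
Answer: $- \frac{319}{1920} \approx -0.16615$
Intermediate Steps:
$U{\left(w,o \right)} = - \frac{1}{3} - \frac{o}{6}$ ($U{\left(w,o \right)} = - \frac{o + 2}{6} = - \frac{2 + o}{6} = - \frac{1}{3} - \frac{o}{6}$)
$s = 504$ ($s = 42 \cdot 12 = 504$)
$r = 320$ ($r = \left(-101 - 83\right) + 504 = -184 + 504 = 320$)
$t{\left(Y \right)} = \frac{Y}{\frac{1}{6} - \frac{Y}{6}}$ ($t{\left(Y \right)} = \frac{Y}{- \frac{1}{3} - \frac{Y - 3}{6}} = \frac{Y}{- \frac{1}{3} - \frac{-3 + Y}{6}} = \frac{Y}{- \frac{1}{3} - \left(- \frac{1}{2} + \frac{Y}{6}\right)} = \frac{Y}{\frac{1}{6} - \frac{Y}{6}}$)
$\frac{1}{t{\left(r \right)}} = \frac{1}{\left(-6\right) 320 \frac{1}{-1 + 320}} = \frac{1}{\left(-6\right) 320 \cdot \frac{1}{319}} = \frac{1}{- \frac{1920}{319}} = - \frac{319}{1920}$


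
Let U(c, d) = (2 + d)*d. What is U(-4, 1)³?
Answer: 27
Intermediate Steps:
U(c, d) = d*(2 + d)
U(-4, 1)³ = (1*(2 + 1))³ = (1*3)³ = 3³ = 27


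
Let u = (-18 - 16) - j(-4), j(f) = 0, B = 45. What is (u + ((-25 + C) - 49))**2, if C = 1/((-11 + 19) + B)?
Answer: 32752729/2809 ≈ 11660.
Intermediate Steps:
C = 1/53 (C = 1/((-11 + 19) + 45) = 1/(8 + 45) = 1/53 ≈ 0.018868)
u = -34 (u = (-18 - 16) - 1*0 = -34 + 0 = -34)
(u + ((-25 + C) - 49))**2 = (-34 + ((-25 + 1/53) - 49))**2 = (-34 + (-1324/53 - 49))**2 = (-34 - 3921/53)**2 = (-5723/53)**2 = 32752729/2809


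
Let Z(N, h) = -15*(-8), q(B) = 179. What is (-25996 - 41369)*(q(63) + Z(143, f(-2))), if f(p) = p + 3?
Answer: -20142135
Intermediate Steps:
f(p) = 3 + p
Z(N, h) = 120
(-25996 - 41369)*(q(63) + Z(143, f(-2))) = (-25996 - 41369)*(179 + 120) = -67365*299 = -20142135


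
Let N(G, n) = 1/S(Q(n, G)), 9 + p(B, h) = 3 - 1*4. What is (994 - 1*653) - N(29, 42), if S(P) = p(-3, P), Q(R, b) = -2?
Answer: 3411/10 ≈ 341.10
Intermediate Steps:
p(B, h) = -10 (p(B, h) = -9 + (3 - 1*4) = -9 + (3 - 4) = -9 - 1 = -10)
S(P) = -10
N(G, n) = -1/10 (N(G, n) = 1/(-10) = -1/10)
(994 - 1*653) - N(29, 42) = (994 - 1*653) - 1*(-1/10) = (994 - 653) + 1/10 = 341 + 1/10 = 3411/10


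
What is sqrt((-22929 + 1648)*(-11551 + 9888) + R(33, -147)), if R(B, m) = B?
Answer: 8*sqrt(552974) ≈ 5949.0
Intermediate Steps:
sqrt((-22929 + 1648)*(-11551 + 9888) + R(33, -147)) = sqrt((-22929 + 1648)*(-11551 + 9888) + 33) = sqrt(-21281*(-1663) + 33) = sqrt(35390303 + 33) = sqrt(35390336) = 8*sqrt(552974)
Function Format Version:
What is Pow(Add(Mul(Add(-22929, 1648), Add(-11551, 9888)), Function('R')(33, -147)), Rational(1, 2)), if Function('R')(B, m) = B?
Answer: Mul(8, Pow(552974, Rational(1, 2))) ≈ 5949.0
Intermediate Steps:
Pow(Add(Mul(Add(-22929, 1648), Add(-11551, 9888)), Function('R')(33, -147)), Rational(1, 2)) = Pow(Add(Mul(Add(-22929, 1648), Add(-11551, 9888)), 33), Rational(1, 2)) = Pow(Add(Mul(-21281, -1663), 33), Rational(1, 2)) = Pow(Add(35390303, 33), Rational(1, 2)) = Pow(35390336, Rational(1, 2)) = Mul(8, Pow(552974, Rational(1, 2)))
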